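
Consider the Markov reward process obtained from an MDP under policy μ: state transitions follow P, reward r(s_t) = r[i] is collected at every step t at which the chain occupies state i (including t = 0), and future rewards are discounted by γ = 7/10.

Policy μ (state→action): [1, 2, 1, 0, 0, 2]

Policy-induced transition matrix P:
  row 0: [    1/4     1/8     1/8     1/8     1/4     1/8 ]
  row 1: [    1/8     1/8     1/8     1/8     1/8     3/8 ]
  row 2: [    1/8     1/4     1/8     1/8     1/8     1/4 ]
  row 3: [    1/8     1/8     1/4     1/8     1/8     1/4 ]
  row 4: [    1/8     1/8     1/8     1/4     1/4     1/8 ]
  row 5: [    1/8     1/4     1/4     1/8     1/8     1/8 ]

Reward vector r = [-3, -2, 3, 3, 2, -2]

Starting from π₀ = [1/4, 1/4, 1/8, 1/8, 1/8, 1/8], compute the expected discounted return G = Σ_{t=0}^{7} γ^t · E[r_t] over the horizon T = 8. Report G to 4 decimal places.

G = -0.3602

t=0: π = [0.2500, 0.2500, 0.1250, 0.1250, 0.1250, 0.1250], E[r] = -0.5000, γ^t·E[r] = -0.500000, running G = -0.500000
t=1: π = [0.1563, 0.1563, 0.1563, 0.1406, 0.1719, 0.2188], E[r] = 0.0156, γ^t·E[r] = 0.010938, running G = -0.489063
t=2: π = [0.1445, 0.1719, 0.1699, 0.1465, 0.1660, 0.2012], E[r] = 0.1016, γ^t·E[r] = 0.049766, running G = -0.439297
t=3: π = [0.1431, 0.1714, 0.1685, 0.1458, 0.1638, 0.2075], E[r] = 0.0833, γ^t·E[r] = 0.028555, running G = -0.410741
t=4: π = [0.1429, 0.1720, 0.1692, 0.1455, 0.1634, 0.2071], E[r] = 0.0837, γ^t·E[r] = 0.020106, running G = -0.390635
t=5: π = [0.1429, 0.1720, 0.1691, 0.1454, 0.1633, 0.2073], E[r] = 0.0827, γ^t·E[r] = 0.013906, running G = -0.376730
t=6: π = [0.1429, 0.1721, 0.1691, 0.1454, 0.1633, 0.2073], E[r] = 0.0827, γ^t·E[r] = 0.009733, running G = -0.366997
t=7: π = [0.1429, 0.1721, 0.1691, 0.1454, 0.1633, 0.2073], E[r] = 0.0827, γ^t·E[r] = 0.006811, running G = -0.360186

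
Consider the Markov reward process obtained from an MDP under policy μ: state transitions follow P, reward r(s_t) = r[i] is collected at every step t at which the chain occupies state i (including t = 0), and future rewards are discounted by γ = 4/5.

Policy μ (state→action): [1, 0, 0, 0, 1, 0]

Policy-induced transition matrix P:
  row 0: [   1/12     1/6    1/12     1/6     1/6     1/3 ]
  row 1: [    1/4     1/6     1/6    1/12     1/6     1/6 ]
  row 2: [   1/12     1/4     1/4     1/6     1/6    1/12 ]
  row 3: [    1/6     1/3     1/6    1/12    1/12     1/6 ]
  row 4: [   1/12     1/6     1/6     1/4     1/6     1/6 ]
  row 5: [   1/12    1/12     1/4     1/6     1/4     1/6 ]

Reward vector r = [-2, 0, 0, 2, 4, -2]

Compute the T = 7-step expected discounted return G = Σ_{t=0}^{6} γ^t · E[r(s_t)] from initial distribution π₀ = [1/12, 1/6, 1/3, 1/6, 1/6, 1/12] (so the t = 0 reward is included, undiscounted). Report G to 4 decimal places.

t=0: π = [0.0833, 0.1667, 0.3333, 0.1667, 0.1667, 0.0833], E[r] = 0.6667, γ^t·E[r] = 0.666667, running G = 0.666667
t=1: π = [0.1250, 0.2153, 0.1944, 0.1528, 0.1597, 0.1528], E[r] = 0.3889, γ^t·E[r] = 0.311111, running G = 0.977778
t=2: π = [0.1319, 0.1956, 0.1852, 0.1493, 0.1667, 0.1713], E[r] = 0.3588, γ^t·E[r] = 0.229630, running G = 1.207407
t=3: π = [0.1284, 0.1927, 0.1854, 0.1518, 0.1685, 0.1732], E[r] = 0.3744, γ^t·E[r] = 0.191704, running G = 1.399111
t=4: π = [0.1281, 0.1930, 0.1859, 0.1520, 0.1685, 0.1726], E[r] = 0.3764, γ^t·E[r] = 0.154160, running G = 1.553271
t=5: π = [0.1282, 0.1931, 0.1859, 0.1520, 0.1684, 0.1725], E[r] = 0.3761, γ^t·E[r] = 0.123229, running G = 1.676500
t=6: π = [0.1282, 0.1931, 0.1859, 0.1519, 0.1684, 0.1725], E[r] = 0.3760, γ^t·E[r] = 0.098560, running G = 1.775059

G = 1.7751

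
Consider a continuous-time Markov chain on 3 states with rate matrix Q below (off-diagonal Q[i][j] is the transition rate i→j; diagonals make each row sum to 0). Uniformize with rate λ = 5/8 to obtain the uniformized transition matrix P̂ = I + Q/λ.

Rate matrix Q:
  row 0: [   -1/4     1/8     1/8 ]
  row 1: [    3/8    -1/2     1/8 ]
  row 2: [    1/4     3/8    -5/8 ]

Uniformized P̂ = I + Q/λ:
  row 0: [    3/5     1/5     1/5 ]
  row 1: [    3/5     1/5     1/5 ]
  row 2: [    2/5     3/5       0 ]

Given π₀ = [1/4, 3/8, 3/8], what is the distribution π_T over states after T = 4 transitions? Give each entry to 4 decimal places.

t=0: π = [0.2500, 0.3750, 0.3750]
t=1: π = [0.5250, 0.3500, 0.1250]
t=2: π = [0.5750, 0.2500, 0.1750]
t=3: π = [0.5650, 0.2700, 0.1650]
t=4: π = [0.5670, 0.2660, 0.1670]

π = [0.5670, 0.2660, 0.1670]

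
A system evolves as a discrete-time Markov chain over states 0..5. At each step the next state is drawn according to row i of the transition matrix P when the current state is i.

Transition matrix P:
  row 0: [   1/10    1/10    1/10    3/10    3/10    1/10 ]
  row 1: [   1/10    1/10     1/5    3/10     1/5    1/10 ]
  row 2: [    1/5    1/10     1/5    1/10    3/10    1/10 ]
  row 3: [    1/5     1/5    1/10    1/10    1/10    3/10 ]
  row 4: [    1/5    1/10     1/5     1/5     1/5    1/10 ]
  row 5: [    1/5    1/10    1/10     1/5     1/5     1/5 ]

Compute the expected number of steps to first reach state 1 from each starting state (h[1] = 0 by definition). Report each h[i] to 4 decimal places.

First-step conditioning: h[1] = 0; for i ≠ 1, h[i] = 1 + Σ_k P[i][k]·h[k].
  h[0] = 1 + 1/10·h[0] + 1/10·h[2] + 3/10·h[3] + 3/10·h[4] + 1/10·h[5]
  h[2] = 1 + 1/5·h[0] + 1/5·h[2] + 1/10·h[3] + 3/10·h[4] + 1/10·h[5]
  h[3] = 1 + 1/5·h[0] + 1/10·h[2] + 1/10·h[3] + 1/10·h[4] + 3/10·h[5]
  h[4] = 1 + 1/5·h[0] + 1/5·h[2] + 1/5·h[3] + 1/5·h[4] + 1/10·h[5]
  h[5] = 1 + 1/5·h[0] + 1/10·h[2] + 1/5·h[3] + 1/5·h[4] + 1/5·h[5]
Solving the 5×5 linear system over states ≠ 1 gives exactly h = [485/58, 0, 247/29, 889/116, 979/116, 489/58] (h[1] = 0 is the target).

h = [8.3621, 0.0000, 8.5172, 7.6638, 8.4397, 8.4310]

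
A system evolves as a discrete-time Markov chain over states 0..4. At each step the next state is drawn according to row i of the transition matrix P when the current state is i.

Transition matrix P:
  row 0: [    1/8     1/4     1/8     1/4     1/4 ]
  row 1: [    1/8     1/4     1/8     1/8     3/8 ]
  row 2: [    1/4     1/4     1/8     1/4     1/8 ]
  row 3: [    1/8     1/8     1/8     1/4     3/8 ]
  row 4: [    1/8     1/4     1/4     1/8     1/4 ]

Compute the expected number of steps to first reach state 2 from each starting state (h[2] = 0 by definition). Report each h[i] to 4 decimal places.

h = [6.1474, 6.0632, 0.0000, 6.0632, 5.3895]

First-step conditioning: h[2] = 0; for i ≠ 2, h[i] = 1 + Σ_k P[i][k]·h[k].
  h[0] = 1 + 1/8·h[0] + 1/4·h[1] + 1/4·h[3] + 1/4·h[4]
  h[1] = 1 + 1/8·h[0] + 1/4·h[1] + 1/8·h[3] + 3/8·h[4]
  h[3] = 1 + 1/8·h[0] + 1/8·h[1] + 1/4·h[3] + 3/8·h[4]
  h[4] = 1 + 1/8·h[0] + 1/4·h[1] + 1/8·h[3] + 1/4·h[4]
Solving the 4×4 linear system over states ≠ 2 gives exactly h = [584/95, 576/95, 0, 576/95, 512/95] (h[2] = 0 is the target).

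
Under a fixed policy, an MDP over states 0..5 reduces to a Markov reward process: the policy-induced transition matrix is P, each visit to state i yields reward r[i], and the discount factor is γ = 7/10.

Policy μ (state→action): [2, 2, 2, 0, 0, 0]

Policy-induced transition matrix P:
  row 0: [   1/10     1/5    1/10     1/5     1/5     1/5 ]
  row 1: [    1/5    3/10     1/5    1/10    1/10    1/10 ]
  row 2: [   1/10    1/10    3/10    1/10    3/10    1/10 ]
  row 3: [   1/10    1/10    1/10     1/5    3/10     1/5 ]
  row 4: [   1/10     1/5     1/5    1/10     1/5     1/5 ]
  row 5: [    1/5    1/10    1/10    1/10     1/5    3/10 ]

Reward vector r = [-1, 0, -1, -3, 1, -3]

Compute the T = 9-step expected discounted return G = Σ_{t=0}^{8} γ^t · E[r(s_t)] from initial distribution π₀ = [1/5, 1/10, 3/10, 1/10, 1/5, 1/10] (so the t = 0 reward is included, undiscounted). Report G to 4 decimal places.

t=0: π = [0.2000, 0.1000, 0.3000, 0.1000, 0.2000, 0.1000], E[r] = -0.9000, γ^t·E[r] = -0.900000, running G = -0.900000
t=1: π = [0.1200, 0.1600, 0.1900, 0.1300, 0.2300, 0.1700], E[r] = -0.9800, γ^t·E[r] = -0.686000, running G = -1.586000
t=2: π = [0.1330, 0.1670, 0.1770, 0.1250, 0.2160, 0.1820], E[r] = -1.0150, γ^t·E[r] = -0.497350, running G = -2.083350
t=3: π = [0.1349, 0.1683, 0.1737, 0.1258, 0.2135, 0.1838], E[r] = -1.0239, γ^t·E[r] = -0.351198, running G = -2.434548
t=4: π = [0.1352, 0.1685, 0.1729, 0.1261, 0.2131, 0.1842], E[r] = -1.0258, γ^t·E[r] = -0.246285, running G = -2.680833
t=5: π = [0.1353, 0.1685, 0.1727, 0.1261, 0.2130, 0.1843], E[r] = -1.0262, γ^t·E[r] = -0.172470, running G = -2.853302
t=6: π = [0.1353, 0.1685, 0.1727, 0.1261, 0.2130, 0.1843], E[r] = -1.0263, γ^t·E[r] = -0.120740, running G = -2.974042
t=7: π = [0.1353, 0.1685, 0.1727, 0.1261, 0.2130, 0.1843], E[r] = -1.0263, γ^t·E[r] = -0.084520, running G = -3.058562
t=8: π = [0.1353, 0.1685, 0.1727, 0.1261, 0.2130, 0.1843], E[r] = -1.0263, γ^t·E[r] = -0.059164, running G = -3.117726

G = -3.1177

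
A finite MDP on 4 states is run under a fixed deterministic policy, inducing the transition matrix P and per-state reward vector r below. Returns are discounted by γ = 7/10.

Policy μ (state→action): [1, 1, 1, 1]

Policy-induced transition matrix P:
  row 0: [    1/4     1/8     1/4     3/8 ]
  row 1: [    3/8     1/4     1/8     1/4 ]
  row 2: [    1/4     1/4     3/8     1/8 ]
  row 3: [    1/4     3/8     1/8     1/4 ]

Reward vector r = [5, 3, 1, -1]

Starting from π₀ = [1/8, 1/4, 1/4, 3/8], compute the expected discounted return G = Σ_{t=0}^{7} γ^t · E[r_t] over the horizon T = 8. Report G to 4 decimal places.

t=0: π = [0.1250, 0.2500, 0.2500, 0.3750], E[r] = 1.2500, γ^t·E[r] = 1.250000, running G = 1.250000
t=1: π = [0.2813, 0.2813, 0.2031, 0.2344], E[r] = 2.2188, γ^t·E[r] = 1.553125, running G = 2.803125
t=2: π = [0.2852, 0.2441, 0.2109, 0.2598], E[r] = 2.1094, γ^t·E[r] = 1.033594, running G = 3.836719
t=3: π = [0.2805, 0.2468, 0.2134, 0.2593], E[r] = 2.0972, γ^t·E[r] = 0.719329, running G = 4.556047
t=4: π = [0.2809, 0.2473, 0.2134, 0.2584], E[r] = 2.1013, γ^t·E[r] = 0.504527, running G = 5.060574
t=5: π = [0.2809, 0.2472, 0.2135, 0.2584], E[r] = 2.1012, γ^t·E[r] = 0.353148, running G = 5.413722
t=6: π = [0.2809, 0.2472, 0.2135, 0.2584], E[r] = 2.1011, γ^t·E[r] = 0.247193, running G = 5.660915
t=7: π = [0.2809, 0.2472, 0.2135, 0.2584], E[r] = 2.1011, γ^t·E[r] = 0.173037, running G = 5.833952

G = 5.8340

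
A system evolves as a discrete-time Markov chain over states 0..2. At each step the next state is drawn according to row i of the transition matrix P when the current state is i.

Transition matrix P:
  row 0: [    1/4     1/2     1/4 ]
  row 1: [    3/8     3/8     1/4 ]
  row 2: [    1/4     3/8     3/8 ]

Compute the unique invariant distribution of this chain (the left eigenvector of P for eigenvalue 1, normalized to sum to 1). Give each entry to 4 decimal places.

π = [0.3016, 0.4127, 0.2857]

Balance equations π_j = Σ_i π_i·P[i][j]:
  π_0 = 1/4·π_0 + 3/8·π_1 + 1/4·π_2
  π_1 = 1/2·π_0 + 3/8·π_1 + 3/8·π_2
  normalize: π_0 + π_1 + π_2 = 1
Solving the linear system gives exactly π = [19/63, 26/63, 2/7].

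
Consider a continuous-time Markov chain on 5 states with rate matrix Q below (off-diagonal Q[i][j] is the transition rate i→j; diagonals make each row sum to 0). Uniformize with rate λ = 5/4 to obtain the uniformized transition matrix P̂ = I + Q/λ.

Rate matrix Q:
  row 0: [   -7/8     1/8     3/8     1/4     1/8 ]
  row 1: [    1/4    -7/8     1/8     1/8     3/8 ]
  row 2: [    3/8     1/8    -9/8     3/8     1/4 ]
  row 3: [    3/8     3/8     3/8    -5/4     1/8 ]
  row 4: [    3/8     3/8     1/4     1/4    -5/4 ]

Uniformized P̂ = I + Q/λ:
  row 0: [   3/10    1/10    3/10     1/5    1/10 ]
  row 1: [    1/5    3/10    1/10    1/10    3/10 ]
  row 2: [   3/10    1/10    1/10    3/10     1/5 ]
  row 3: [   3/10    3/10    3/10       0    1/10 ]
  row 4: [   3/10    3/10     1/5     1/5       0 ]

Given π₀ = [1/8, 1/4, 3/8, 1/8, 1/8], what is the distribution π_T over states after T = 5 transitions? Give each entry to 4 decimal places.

π = [0.2796, 0.2032, 0.2038, 0.1668, 0.1467]

t=0: π = [0.1250, 0.2500, 0.3750, 0.1250, 0.1250]
t=1: π = [0.2750, 0.2000, 0.1625, 0.1875, 0.1750]
t=2: π = [0.2800, 0.2125, 0.2100, 0.1588, 0.1388]
t=3: π = [0.2788, 0.2020, 0.2016, 0.1680, 0.1496]
t=4: π = [0.2798, 0.2039, 0.2043, 0.1664, 0.1456]
t=5: π = [0.2796, 0.2032, 0.2038, 0.1668, 0.1467]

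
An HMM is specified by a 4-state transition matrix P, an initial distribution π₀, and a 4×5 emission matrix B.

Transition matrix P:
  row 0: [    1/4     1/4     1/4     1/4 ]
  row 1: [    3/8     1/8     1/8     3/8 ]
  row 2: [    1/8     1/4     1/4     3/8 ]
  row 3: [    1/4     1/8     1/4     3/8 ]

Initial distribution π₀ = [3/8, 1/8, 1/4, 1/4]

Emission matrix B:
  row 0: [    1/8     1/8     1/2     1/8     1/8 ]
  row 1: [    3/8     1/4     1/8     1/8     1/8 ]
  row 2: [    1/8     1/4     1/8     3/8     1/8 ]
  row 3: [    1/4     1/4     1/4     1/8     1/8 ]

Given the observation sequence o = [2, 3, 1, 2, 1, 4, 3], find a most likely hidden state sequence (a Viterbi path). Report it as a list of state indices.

path = [0, 2, 3, 3, 3, 3, 2]

t=0: δ = [1.875e-01, 1.562e-02, 3.125e-02, 6.250e-02]  (obs o_0=2)
t=1: δ = [5.859e-03, 5.859e-03, 1.758e-02, 5.859e-03]  ψ = [0, 0, 0, 0]  (obs o_1=3)
t=2: δ = [2.747e-04, 1.099e-03, 1.099e-03, 1.648e-03]  ψ = [1, 2, 2, 2]  (obs o_2=1)
t=3: δ = [2.060e-04, 3.433e-05, 5.150e-05, 1.545e-04]  ψ = [1, 2, 3, 3]  (obs o_3=2)
t=4: δ = [6.437e-06, 1.287e-05, 1.287e-05, 1.448e-05]  ψ = [0, 0, 0, 3]  (obs o_4=1)
t=5: δ = [6.035e-07, 4.023e-07, 4.526e-07, 6.789e-07]  ψ = [1, 2, 3, 3]  (obs o_5=4)
t=6: δ = [2.122e-08, 1.886e-08, 6.365e-08, 3.183e-08]  ψ = [3, 0, 3, 3]  (obs o_6=3)
backtrack: best end state = 2; path = [0, 2, 3, 3, 3, 3, 2]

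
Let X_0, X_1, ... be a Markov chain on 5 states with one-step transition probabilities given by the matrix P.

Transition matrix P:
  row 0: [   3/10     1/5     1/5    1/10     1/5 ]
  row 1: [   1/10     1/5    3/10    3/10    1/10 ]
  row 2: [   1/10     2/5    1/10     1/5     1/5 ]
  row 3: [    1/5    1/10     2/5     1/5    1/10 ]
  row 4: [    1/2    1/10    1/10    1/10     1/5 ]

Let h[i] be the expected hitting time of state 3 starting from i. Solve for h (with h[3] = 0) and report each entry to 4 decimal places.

h = [6.1570, 4.8240, 5.3549, 0.0000, 6.3705]

First-step conditioning: h[3] = 0; for i ≠ 3, h[i] = 1 + Σ_k P[i][k]·h[k].
  h[0] = 1 + 3/10·h[0] + 1/5·h[1] + 1/5·h[2] + 1/5·h[4]
  h[1] = 1 + 1/10·h[0] + 1/5·h[1] + 3/10·h[2] + 1/10·h[4]
  h[2] = 1 + 1/10·h[0] + 2/5·h[1] + 1/10·h[2] + 1/5·h[4]
  h[4] = 1 + 1/2·h[0] + 1/10·h[1] + 1/10·h[2] + 1/5·h[4]
Solving the 4×4 linear system over states ≠ 3 gives exactly h = [10670/1733, 8360/1733, 9280/1733, 0, 11040/1733] (h[3] = 0 is the target).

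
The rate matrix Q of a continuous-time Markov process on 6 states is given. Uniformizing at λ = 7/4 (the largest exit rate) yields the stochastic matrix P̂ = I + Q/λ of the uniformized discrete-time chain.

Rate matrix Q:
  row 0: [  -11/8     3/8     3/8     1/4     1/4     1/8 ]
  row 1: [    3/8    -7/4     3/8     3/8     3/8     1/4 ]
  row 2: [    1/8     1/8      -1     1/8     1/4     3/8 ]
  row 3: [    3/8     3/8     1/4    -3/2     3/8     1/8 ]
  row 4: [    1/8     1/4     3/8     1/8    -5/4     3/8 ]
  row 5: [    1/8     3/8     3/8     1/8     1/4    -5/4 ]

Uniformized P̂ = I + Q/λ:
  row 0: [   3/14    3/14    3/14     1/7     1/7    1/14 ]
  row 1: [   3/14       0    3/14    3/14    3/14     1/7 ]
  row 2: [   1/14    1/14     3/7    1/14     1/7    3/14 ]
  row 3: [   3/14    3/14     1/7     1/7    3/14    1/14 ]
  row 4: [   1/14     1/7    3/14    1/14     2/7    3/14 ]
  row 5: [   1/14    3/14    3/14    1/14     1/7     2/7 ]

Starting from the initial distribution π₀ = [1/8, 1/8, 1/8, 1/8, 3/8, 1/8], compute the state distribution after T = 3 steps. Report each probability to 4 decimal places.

t=0: π = [0.1250, 0.1250, 0.1250, 0.1250, 0.3750, 0.1250]
t=1: π = [0.1250, 0.1429, 0.2321, 0.1071, 0.2143, 0.1786]
t=2: π = [0.1250, 0.1352, 0.2564, 0.1084, 0.1913, 0.1837]
t=3: π = [0.1241, 0.1350, 0.2615, 0.1074, 0.1876, 0.1844]

π = [0.1241, 0.1350, 0.2615, 0.1074, 0.1876, 0.1844]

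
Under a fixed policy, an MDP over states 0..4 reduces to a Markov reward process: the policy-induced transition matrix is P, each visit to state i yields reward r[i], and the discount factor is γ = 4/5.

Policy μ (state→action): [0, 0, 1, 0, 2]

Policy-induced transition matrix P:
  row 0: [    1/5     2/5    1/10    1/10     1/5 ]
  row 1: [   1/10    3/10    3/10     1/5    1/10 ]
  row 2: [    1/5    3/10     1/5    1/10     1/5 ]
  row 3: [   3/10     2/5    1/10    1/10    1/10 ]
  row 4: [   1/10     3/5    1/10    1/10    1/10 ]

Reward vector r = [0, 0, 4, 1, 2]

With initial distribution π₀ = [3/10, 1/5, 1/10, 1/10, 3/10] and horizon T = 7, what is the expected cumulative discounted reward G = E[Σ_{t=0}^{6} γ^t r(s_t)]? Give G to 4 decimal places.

t=0: π = [0.3000, 0.2000, 0.1000, 0.1000, 0.3000], E[r] = 1.1000, γ^t·E[r] = 1.100000, running G = 1.100000
t=1: π = [0.1600, 0.4300, 0.1500, 0.1200, 0.1400], E[r] = 1.0000, γ^t·E[r] = 0.800000, running G = 1.900000
t=2: π = [0.1550, 0.3700, 0.2010, 0.1430, 0.1310], E[r] = 1.2090, γ^t·E[r] = 0.773760, running G = 2.673760
t=3: π = [0.1642, 0.3691, 0.1941, 0.1370, 0.1356], E[r] = 1.1846, γ^t·E[r] = 0.606515, running G = 3.280275
t=4: π = [0.1632, 0.3708, 0.1932, 0.1369, 0.1358], E[r] = 1.1815, γ^t·E[r] = 0.483938, running G = 3.764214
t=5: π = [0.1630, 0.3708, 0.1935, 0.1371, 0.1356], E[r] = 1.1823, γ^t·E[r] = 0.387417, running G = 4.151631
t=6: π = [0.1631, 0.3707, 0.1935, 0.1371, 0.1357], E[r] = 1.1824, γ^t·E[r] = 0.309954, running G = 4.461585

G = 4.4616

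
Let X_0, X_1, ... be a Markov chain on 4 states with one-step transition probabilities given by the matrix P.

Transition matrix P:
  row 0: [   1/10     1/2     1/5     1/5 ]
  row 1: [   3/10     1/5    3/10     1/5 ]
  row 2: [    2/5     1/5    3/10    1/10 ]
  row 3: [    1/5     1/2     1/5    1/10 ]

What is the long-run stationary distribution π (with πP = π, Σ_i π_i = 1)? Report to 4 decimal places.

Balance equations π_j = Σ_i π_i·P[i][j]:
  π_0 = 1/10·π_0 + 3/10·π_1 + 2/5·π_2 + 1/5·π_3
  π_1 = 1/2·π_0 + 1/5·π_1 + 1/5·π_2 + 1/2·π_3
  π_2 = 1/5·π_0 + 3/10·π_1 + 3/10·π_2 + 1/5·π_3
  normalize: π_0 + π_1 + π_2 + π_3 = 1
Solving the linear system gives exactly π = [31/120, 13/40, 31/120, 19/120].

π = [0.2583, 0.3250, 0.2583, 0.1583]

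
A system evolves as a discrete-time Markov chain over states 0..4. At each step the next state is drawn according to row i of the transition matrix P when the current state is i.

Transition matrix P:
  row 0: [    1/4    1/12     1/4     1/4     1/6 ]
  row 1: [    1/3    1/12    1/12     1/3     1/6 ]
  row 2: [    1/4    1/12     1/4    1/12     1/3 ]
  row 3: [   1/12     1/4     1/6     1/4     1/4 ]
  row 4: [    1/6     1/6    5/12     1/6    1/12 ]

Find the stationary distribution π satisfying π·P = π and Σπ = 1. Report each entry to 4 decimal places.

Balance equations π_j = Σ_i π_i·P[i][j]:
  π_0 = 1/4·π_0 + 1/3·π_1 + 1/4·π_2 + 1/12·π_3 + 1/6·π_4
  π_1 = 1/12·π_0 + 1/12·π_1 + 1/12·π_2 + 1/4·π_3 + 1/6·π_4
  π_2 = 1/4·π_0 + 1/12·π_1 + 1/4·π_2 + 1/6·π_3 + 5/12·π_4
  π_3 = 1/4·π_0 + 1/3·π_1 + 1/12·π_2 + 1/4·π_3 + 1/6·π_4
  normalize: π_0 + π_1 + π_2 + π_3 + π_4 = 1
Solving the linear system gives exactly π = [204/971, 1436/10681, 2619/10681, 2169/10681, 2213/10681].

π = [0.2101, 0.1344, 0.2452, 0.2031, 0.2072]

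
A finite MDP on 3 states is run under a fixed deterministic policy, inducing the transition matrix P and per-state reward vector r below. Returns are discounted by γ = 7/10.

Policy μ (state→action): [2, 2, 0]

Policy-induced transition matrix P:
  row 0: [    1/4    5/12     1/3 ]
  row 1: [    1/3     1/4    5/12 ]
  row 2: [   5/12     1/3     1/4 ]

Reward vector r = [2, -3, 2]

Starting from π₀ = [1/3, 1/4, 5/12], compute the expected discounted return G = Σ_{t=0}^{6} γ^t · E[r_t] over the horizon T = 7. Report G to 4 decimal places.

G = 1.4122

t=0: π = [0.3333, 0.2500, 0.4167], E[r] = 0.7500, γ^t·E[r] = 0.750000, running G = 0.750000
t=1: π = [0.3403, 0.3403, 0.3194], E[r] = 0.2986, γ^t·E[r] = 0.209028, running G = 0.959028
t=2: π = [0.3316, 0.3333, 0.3351], E[r] = 0.3333, γ^t·E[r] = 0.163333, running G = 1.122361
t=3: π = [0.3336, 0.3332, 0.3332], E[r] = 0.3341, γ^t·E[r] = 0.114581, running G = 1.236943
t=4: π = [0.3333, 0.3334, 0.3333], E[r] = 0.3332, γ^t·E[r] = 0.079990, running G = 1.316932
t=5: π = [0.3333, 0.3333, 0.3333], E[r] = 0.3334, γ^t·E[r] = 0.056028, running G = 1.372961
t=6: π = [0.3333, 0.3333, 0.3333], E[r] = 0.3333, γ^t·E[r] = 0.039216, running G = 1.412177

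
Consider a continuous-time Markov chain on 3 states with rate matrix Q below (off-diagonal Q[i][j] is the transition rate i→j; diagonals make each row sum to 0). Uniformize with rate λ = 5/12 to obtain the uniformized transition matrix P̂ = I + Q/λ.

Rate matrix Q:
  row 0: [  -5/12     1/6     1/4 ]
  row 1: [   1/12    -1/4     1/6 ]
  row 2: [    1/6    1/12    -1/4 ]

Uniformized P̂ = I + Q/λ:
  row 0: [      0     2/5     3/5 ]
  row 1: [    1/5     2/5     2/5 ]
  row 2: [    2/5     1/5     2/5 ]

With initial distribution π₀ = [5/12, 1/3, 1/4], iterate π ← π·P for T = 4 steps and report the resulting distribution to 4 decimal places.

t=0: π = [0.4167, 0.3333, 0.2500]
t=1: π = [0.1667, 0.3500, 0.4833]
t=2: π = [0.2633, 0.3033, 0.4333]
t=3: π = [0.2340, 0.3133, 0.4527]
t=4: π = [0.2437, 0.3095, 0.4468]

π = [0.2437, 0.3095, 0.4468]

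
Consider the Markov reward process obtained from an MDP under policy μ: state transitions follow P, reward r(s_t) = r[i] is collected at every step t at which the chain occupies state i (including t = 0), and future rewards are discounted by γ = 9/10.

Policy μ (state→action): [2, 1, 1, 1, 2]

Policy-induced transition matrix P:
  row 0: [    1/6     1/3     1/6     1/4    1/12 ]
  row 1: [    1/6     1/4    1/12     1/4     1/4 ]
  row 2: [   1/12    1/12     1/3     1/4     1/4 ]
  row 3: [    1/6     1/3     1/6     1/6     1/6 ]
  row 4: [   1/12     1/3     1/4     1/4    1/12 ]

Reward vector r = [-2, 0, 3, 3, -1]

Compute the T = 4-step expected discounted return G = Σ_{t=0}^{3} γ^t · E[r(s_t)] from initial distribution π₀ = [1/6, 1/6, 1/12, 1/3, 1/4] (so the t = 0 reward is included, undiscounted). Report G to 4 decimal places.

G = 2.6222

t=0: π = [0.1667, 0.1667, 0.0833, 0.3333, 0.2500], E[r] = 0.6667, γ^t·E[r] = 0.666667, running G = 0.666667
t=1: π = [0.1389, 0.2986, 0.1875, 0.2222, 0.1528], E[r] = 0.7986, γ^t·E[r] = 0.718750, running G = 1.385417
t=2: π = [0.1383, 0.2616, 0.1858, 0.2315, 0.1829], E[r] = 0.7922, γ^t·E[r] = 0.641719, running G = 2.027135
t=3: π = [0.1359, 0.2651, 0.1911, 0.2307, 0.1772], E[r] = 0.8163, γ^t·E[r] = 0.595055, running G = 2.622190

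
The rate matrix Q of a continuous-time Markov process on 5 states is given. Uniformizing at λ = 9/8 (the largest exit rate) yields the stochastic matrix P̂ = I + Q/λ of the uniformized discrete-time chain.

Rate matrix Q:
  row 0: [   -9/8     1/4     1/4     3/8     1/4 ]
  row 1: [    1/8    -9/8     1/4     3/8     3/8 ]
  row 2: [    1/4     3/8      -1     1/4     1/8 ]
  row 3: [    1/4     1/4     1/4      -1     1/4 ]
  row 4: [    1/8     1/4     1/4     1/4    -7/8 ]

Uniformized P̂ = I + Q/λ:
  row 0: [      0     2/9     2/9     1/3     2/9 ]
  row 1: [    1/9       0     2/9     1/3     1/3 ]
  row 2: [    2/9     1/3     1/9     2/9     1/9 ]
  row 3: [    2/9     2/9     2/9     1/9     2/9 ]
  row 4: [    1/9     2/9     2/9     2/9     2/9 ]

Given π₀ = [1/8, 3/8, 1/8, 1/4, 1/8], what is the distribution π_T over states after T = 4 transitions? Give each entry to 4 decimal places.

π = [0.1439, 0.2006, 0.2000, 0.2336, 0.2219]

t=0: π = [0.1250, 0.3750, 0.1250, 0.2500, 0.1250]
t=1: π = [0.1389, 0.1528, 0.2083, 0.2500, 0.2500]
t=2: π = [0.1466, 0.2114, 0.1991, 0.2269, 0.2160]
t=3: π = [0.1421, 0.1974, 0.2001, 0.2368, 0.2236]
t=4: π = [0.1439, 0.2006, 0.2000, 0.2336, 0.2219]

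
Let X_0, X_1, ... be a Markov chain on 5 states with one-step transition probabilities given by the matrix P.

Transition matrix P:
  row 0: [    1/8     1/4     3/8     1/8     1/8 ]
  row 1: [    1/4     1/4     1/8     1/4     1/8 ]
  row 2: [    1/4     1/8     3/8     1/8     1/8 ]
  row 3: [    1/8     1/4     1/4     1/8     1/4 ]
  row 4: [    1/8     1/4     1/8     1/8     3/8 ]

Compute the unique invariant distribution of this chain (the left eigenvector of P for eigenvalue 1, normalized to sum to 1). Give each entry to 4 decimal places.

Balance equations π_j = Σ_i π_i·P[i][j]:
  π_0 = 1/8·π_0 + 1/4·π_1 + 1/4·π_2 + 1/8·π_3 + 1/8·π_4
  π_1 = 1/4·π_0 + 1/4·π_1 + 1/8·π_2 + 1/4·π_3 + 1/4·π_4
  π_2 = 3/8·π_0 + 1/8·π_1 + 3/8·π_2 + 1/4·π_3 + 1/8·π_4
  π_3 = 1/8·π_0 + 1/4·π_1 + 1/8·π_2 + 1/8·π_3 + 1/8·π_4
  normalize: π_0 + π_1 + π_2 + π_3 + π_4 = 1
Solving the linear system gives exactly π = [39/212, 81/371, 94/371, 113/742, 285/1484].

π = [0.1840, 0.2183, 0.2534, 0.1523, 0.1920]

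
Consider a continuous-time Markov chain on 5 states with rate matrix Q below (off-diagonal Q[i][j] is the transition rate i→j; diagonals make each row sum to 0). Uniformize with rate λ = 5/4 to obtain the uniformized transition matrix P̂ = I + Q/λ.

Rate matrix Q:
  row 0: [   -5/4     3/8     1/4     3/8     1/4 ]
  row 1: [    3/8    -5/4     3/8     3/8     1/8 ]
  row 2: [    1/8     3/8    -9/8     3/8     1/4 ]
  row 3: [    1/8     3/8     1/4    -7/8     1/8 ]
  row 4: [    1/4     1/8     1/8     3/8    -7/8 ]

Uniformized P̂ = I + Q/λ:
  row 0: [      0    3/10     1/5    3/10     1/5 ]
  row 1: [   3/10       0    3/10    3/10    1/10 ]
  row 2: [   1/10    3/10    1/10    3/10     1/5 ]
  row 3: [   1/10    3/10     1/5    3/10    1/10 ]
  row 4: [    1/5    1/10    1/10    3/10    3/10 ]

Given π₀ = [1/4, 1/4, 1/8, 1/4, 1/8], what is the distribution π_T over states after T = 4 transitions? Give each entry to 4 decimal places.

t=0: π = [0.2500, 0.2500, 0.1250, 0.2500, 0.1250]
t=1: π = [0.1375, 0.2000, 0.2000, 0.3000, 0.1625]
t=2: π = [0.1425, 0.2075, 0.1838, 0.3000, 0.1663]
t=3: π = [0.1439, 0.2045, 0.1858, 0.3000, 0.1659]
t=4: π = [0.1431, 0.2055, 0.1853, 0.3000, 0.1661]

π = [0.1431, 0.2055, 0.1853, 0.3000, 0.1661]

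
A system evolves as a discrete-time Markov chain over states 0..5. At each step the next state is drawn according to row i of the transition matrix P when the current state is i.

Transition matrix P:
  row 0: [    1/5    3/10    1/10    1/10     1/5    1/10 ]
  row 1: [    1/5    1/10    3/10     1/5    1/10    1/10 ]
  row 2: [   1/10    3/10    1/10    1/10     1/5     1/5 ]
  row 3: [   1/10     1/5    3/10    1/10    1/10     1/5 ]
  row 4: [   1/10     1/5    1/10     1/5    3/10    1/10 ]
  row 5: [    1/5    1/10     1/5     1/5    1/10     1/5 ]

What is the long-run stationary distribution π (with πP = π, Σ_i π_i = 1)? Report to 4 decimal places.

Balance equations π_j = Σ_i π_i·P[i][j]:
  π_0 = 1/5·π_0 + 1/5·π_1 + 1/10·π_2 + 1/10·π_3 + 1/10·π_4 + 1/5·π_5
  π_1 = 3/10·π_0 + 1/10·π_1 + 3/10·π_2 + 1/5·π_3 + 1/5·π_4 + 1/10·π_5
  π_2 = 1/10·π_0 + 3/10·π_1 + 1/10·π_2 + 3/10·π_3 + 1/10·π_4 + 1/5·π_5
  π_3 = 1/10·π_0 + 1/5·π_1 + 1/10·π_2 + 1/10·π_3 + 1/5·π_4 + 1/5·π_5
  π_4 = 1/5·π_0 + 1/10·π_1 + 1/5·π_2 + 1/10·π_3 + 3/10·π_4 + 1/10·π_5
  normalize: π_0 + π_1 + π_2 + π_3 + π_4 + π_5 = 1
Solving the linear system gives exactly π = [14418/96319, 19142/96319, 17807/96319, 14583/96319, 16068/96319, 14301/96319].

π = [0.1497, 0.1987, 0.1849, 0.1514, 0.1668, 0.1485]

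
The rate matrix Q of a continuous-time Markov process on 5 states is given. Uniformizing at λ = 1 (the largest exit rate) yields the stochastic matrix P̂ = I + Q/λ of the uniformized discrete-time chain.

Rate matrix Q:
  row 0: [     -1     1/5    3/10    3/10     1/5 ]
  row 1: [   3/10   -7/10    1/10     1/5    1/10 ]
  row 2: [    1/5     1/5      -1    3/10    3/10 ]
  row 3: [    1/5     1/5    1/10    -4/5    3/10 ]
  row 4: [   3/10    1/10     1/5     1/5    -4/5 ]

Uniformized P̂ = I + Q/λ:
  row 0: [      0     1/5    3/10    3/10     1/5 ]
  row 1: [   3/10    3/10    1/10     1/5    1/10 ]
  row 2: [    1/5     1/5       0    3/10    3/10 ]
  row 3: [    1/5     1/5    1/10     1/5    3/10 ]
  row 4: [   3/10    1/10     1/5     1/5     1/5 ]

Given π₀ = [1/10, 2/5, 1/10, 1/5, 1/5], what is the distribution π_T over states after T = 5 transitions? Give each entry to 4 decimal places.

π = [0.2014, 0.1980, 0.1472, 0.2349, 0.2185]

t=0: π = [0.1000, 0.4000, 0.1000, 0.2000, 0.2000]
t=1: π = [0.2400, 0.2200, 0.1300, 0.2200, 0.1900]
t=2: π = [0.1930, 0.2030, 0.1540, 0.2370, 0.2130]
t=3: π = [0.2030, 0.1990, 0.1445, 0.2347, 0.2188]
t=4: π = [0.2012, 0.1980, 0.1480, 0.2348, 0.2180]
t=5: π = [0.2014, 0.1980, 0.1472, 0.2349, 0.2185]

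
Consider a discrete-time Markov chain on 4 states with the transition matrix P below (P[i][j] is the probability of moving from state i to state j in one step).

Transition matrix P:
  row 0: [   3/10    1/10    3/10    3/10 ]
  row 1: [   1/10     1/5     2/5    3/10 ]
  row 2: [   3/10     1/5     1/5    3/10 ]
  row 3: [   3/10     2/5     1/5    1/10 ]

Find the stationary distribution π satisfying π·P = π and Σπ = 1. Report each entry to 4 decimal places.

Balance equations π_j = Σ_i π_i·P[i][j]:
  π_0 = 3/10·π_0 + 1/10·π_1 + 3/10·π_2 + 3/10·π_3
  π_1 = 1/10·π_0 + 1/5·π_1 + 1/5·π_2 + 2/5·π_3
  π_2 = 3/10·π_0 + 2/5·π_1 + 1/5·π_2 + 1/5·π_3
  normalize: π_0 + π_1 + π_2 + π_3 = 1
Solving the linear system gives exactly π = [25/98, 11/49, 53/196, 1/4].

π = [0.2551, 0.2245, 0.2704, 0.2500]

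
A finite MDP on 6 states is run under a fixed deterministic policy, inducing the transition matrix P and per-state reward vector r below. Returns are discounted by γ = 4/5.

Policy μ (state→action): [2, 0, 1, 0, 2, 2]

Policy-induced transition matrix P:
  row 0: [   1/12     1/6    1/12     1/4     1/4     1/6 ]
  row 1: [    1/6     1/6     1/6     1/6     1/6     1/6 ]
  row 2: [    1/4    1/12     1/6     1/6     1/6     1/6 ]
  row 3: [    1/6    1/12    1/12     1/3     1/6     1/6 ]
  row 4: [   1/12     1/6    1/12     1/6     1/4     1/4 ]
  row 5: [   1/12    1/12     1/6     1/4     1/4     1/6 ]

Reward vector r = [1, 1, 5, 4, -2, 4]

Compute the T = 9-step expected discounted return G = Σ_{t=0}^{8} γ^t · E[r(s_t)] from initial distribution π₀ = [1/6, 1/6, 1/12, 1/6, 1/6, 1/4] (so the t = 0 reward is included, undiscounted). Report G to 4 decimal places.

t=0: π = [0.1667, 0.1667, 0.0833, 0.1667, 0.1667, 0.2500], E[r] = 2.0833, γ^t·E[r] = 2.083333, running G = 2.083333
t=1: π = [0.1250, 0.1250, 0.1250, 0.2292, 0.2153, 0.1806], E[r] = 2.0833, γ^t·E[r] = 1.666667, running G = 3.750000
t=2: π = [0.1337, 0.1221, 0.1192, 0.2303, 0.2101, 0.1846], E[r] = 2.0914, γ^t·E[r] = 1.338519, running G = 5.088519
t=3: π = [0.1326, 0.1222, 0.1188, 0.2316, 0.2107, 0.1842], E[r] = 2.0905, γ^t·E[r] = 1.070321, running G = 6.158840
t=4: π = [0.1326, 0.1221, 0.1188, 0.2317, 0.2106, 0.1842], E[r] = 2.0908, γ^t·E[r] = 0.856408, running G = 7.015248
t=5: π = [0.1326, 0.1221, 0.1188, 0.2317, 0.2106, 0.1842], E[r] = 2.0909, γ^t·E[r] = 0.685134, running G = 7.700382
t=6: π = [0.1326, 0.1221, 0.1188, 0.2317, 0.2106, 0.1842], E[r] = 2.0909, γ^t·E[r] = 0.548109, running G = 8.248491
t=7: π = [0.1326, 0.1221, 0.1188, 0.2317, 0.2106, 0.1842], E[r] = 2.0909, γ^t·E[r] = 0.438487, running G = 8.686979
t=8: π = [0.1326, 0.1221, 0.1188, 0.2317, 0.2106, 0.1842], E[r] = 2.0909, γ^t·E[r] = 0.350790, running G = 9.037768

G = 9.0378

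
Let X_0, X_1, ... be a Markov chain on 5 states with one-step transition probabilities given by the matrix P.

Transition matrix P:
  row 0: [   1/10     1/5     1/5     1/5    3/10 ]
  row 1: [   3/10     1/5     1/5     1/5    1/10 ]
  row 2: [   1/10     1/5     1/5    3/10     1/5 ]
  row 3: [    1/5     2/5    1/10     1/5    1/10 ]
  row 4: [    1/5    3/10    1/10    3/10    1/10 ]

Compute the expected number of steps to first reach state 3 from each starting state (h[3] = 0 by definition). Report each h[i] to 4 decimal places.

First-step conditioning: h[3] = 0; for i ≠ 3, h[i] = 1 + Σ_k P[i][k]·h[k].
  h[0] = 1 + 1/10·h[0] + 1/5·h[1] + 1/5·h[2] + 3/10·h[4]
  h[1] = 1 + 3/10·h[0] + 1/5·h[1] + 1/5·h[2] + 1/10·h[4]
  h[2] = 1 + 1/10·h[0] + 1/5·h[1] + 1/5·h[2] + 1/5·h[4]
  h[4] = 1 + 1/5·h[0] + 3/10·h[1] + 1/10·h[2] + 1/10·h[4]
Solving the 4×4 linear system over states ≠ 3 gives exactly h = [6050/1439, 6140/1439, 5490/1439, 0, 5600/1439] (h[3] = 0 is the target).

h = [4.2043, 4.2669, 3.8151, 0.0000, 3.8916]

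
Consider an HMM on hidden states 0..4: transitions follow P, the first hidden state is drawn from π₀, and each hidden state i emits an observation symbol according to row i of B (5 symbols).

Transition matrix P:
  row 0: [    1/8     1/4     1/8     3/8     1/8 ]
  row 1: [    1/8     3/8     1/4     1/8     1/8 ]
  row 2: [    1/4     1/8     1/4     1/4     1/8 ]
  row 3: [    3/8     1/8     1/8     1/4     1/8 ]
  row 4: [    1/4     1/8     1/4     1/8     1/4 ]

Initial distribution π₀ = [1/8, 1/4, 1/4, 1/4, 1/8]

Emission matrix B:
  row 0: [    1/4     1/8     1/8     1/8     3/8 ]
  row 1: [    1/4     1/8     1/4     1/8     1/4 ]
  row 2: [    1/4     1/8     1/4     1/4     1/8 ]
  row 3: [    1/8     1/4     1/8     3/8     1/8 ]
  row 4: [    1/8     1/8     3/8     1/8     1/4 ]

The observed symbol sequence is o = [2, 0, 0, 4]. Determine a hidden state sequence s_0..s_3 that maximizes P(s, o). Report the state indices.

path = [1, 1, 1, 1]

t=0: δ = [1.562e-02, 6.250e-02, 6.250e-02, 3.125e-02, 4.688e-02]  (obs o_0=2)
t=1: δ = [3.906e-03, 5.859e-03, 3.906e-03, 1.953e-03, 1.465e-03]  ψ = [2, 1, 1, 2, 4]  (obs o_1=0)
t=2: δ = [2.441e-04, 5.493e-04, 3.662e-04, 1.831e-04, 9.155e-05]  ψ = [2, 1, 1, 0, 1]  (obs o_2=0)
t=3: δ = [3.433e-05, 5.150e-05, 1.717e-05, 1.144e-05, 1.717e-05]  ψ = [2, 1, 1, 0, 1]  (obs o_3=4)
backtrack: best end state = 1; path = [1, 1, 1, 1]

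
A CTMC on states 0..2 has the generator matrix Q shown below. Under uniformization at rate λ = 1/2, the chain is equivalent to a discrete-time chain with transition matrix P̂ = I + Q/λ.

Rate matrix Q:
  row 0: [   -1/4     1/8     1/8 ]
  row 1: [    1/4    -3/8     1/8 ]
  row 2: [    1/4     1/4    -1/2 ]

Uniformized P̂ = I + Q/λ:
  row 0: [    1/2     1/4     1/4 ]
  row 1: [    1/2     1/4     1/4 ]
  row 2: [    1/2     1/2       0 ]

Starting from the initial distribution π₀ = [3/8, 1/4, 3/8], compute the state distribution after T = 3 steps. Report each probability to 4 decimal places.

t=0: π = [0.3750, 0.2500, 0.3750]
t=1: π = [0.5000, 0.3438, 0.1563]
t=2: π = [0.5000, 0.2891, 0.2109]
t=3: π = [0.5000, 0.3027, 0.1973]

π = [0.5000, 0.3027, 0.1973]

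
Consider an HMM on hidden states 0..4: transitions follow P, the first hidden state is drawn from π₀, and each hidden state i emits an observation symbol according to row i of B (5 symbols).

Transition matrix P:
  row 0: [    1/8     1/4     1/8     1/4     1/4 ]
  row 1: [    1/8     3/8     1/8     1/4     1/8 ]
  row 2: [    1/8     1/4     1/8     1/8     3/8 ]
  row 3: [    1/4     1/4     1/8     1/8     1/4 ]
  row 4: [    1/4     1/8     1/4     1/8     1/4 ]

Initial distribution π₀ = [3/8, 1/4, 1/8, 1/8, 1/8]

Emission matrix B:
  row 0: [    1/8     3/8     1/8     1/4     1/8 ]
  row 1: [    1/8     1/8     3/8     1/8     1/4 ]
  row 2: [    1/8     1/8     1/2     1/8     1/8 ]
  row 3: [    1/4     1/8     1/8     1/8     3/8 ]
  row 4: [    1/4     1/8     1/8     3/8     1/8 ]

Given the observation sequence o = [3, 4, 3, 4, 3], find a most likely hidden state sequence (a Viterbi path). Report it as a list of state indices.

t=0: δ = [9.375e-02, 3.125e-02, 1.562e-02, 1.562e-02, 4.688e-02]  (obs o_0=3)
t=1: δ = [1.465e-03, 5.859e-03, 1.465e-03, 8.789e-03, 2.930e-03]  ψ = [0, 0, 0, 0, 0]  (obs o_1=4)
t=2: δ = [5.493e-04, 2.747e-04, 1.373e-04, 1.831e-04, 8.240e-04]  ψ = [3, 1, 3, 1, 3]  (obs o_2=3)
t=3: δ = [2.575e-05, 3.433e-05, 2.575e-05, 5.150e-05, 2.575e-05]  ψ = [4, 0, 4, 0, 4]  (obs o_3=4)
t=4: δ = [3.219e-06, 1.609e-06, 8.047e-07, 1.073e-06, 4.828e-06]  ψ = [3, 1, 3, 1, 3]  (obs o_4=3)
backtrack: best end state = 4; path = [0, 3, 0, 3, 4]

path = [0, 3, 0, 3, 4]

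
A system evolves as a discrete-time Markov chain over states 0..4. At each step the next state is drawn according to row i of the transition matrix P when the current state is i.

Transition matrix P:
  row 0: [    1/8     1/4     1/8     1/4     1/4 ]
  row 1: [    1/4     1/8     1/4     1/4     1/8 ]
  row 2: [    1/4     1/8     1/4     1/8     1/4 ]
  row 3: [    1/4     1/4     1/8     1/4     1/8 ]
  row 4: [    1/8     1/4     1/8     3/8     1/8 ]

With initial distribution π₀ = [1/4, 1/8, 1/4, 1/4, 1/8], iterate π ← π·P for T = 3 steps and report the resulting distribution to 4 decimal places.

t=0: π = [0.2500, 0.1250, 0.2500, 0.2500, 0.1250]
t=1: π = [0.2031, 0.2031, 0.1719, 0.2344, 0.1875]
t=2: π = [0.2012, 0.2031, 0.1719, 0.2520, 0.1719]
t=3: π = [0.2034, 0.2031, 0.1719, 0.2500, 0.1716]

π = [0.2034, 0.2031, 0.1719, 0.2500, 0.1716]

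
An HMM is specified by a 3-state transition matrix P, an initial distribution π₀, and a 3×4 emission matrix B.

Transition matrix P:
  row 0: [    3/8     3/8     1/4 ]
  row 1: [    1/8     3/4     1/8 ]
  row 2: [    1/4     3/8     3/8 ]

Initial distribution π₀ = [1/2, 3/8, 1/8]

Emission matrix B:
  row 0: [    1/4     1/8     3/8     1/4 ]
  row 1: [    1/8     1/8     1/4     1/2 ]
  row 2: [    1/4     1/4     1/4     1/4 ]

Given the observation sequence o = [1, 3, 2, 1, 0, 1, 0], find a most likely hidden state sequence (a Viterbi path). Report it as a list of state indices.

t=0: δ = [6.250e-02, 4.688e-02, 3.125e-02]  (obs o_0=1)
t=1: δ = [5.859e-03, 1.758e-02, 3.906e-03]  ψ = [0, 1, 0]  (obs o_1=3)
t=2: δ = [8.240e-04, 3.296e-03, 5.493e-04]  ψ = [0, 1, 1]  (obs o_2=2)
t=3: δ = [5.150e-05, 3.090e-04, 1.030e-04]  ψ = [1, 1, 1]  (obs o_3=1)
t=4: δ = [9.656e-06, 2.897e-05, 9.656e-06]  ψ = [1, 1, 1]  (obs o_4=0)
t=5: δ = [4.526e-07, 2.716e-06, 9.052e-07]  ψ = [0, 1, 1]  (obs o_5=1)
t=6: δ = [8.487e-08, 2.546e-07, 8.487e-08]  ψ = [1, 1, 1]  (obs o_6=0)
backtrack: best end state = 1; path = [1, 1, 1, 1, 1, 1, 1]

path = [1, 1, 1, 1, 1, 1, 1]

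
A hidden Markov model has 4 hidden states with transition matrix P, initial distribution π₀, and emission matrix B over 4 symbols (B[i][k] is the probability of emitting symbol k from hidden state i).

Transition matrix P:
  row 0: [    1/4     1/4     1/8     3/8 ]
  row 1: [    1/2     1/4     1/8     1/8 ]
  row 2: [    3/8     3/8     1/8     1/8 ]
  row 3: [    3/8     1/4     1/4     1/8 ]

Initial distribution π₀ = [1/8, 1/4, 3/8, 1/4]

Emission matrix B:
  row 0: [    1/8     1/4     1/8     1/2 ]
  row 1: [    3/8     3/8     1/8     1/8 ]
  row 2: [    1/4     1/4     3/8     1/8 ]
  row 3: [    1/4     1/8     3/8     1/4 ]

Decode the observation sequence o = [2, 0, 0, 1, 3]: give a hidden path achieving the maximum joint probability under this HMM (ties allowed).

t=0: δ = [1.562e-02, 3.125e-02, 1.406e-01, 9.375e-02]  (obs o_0=2)
t=1: δ = [6.592e-03, 1.978e-02, 5.859e-03, 4.395e-03]  ψ = [2, 2, 3, 2]  (obs o_1=0)
t=2: δ = [1.236e-03, 1.854e-03, 6.180e-04, 6.180e-04]  ψ = [1, 1, 1, 0]  (obs o_2=0)
t=3: δ = [2.317e-04, 1.738e-04, 5.794e-05, 5.794e-05]  ψ = [1, 1, 1, 0]  (obs o_3=1)
t=4: δ = [4.345e-05, 7.242e-06, 3.621e-06, 2.173e-05]  ψ = [1, 0, 0, 0]  (obs o_4=3)
backtrack: best end state = 0; path = [2, 1, 1, 1, 0]

path = [2, 1, 1, 1, 0]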